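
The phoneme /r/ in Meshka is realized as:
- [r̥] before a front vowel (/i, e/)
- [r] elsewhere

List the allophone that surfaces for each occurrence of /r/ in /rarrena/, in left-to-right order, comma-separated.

[r], [r], [r̥]

Occurrence 1 (position 1): no conditioning environment matches → elsewhere allophone [r].
Occurrence 2 (position 3): no conditioning environment matches → elsewhere allophone [r].
Occurrence 3 (position 4): before a front vowel (/i, e/) → [r̥].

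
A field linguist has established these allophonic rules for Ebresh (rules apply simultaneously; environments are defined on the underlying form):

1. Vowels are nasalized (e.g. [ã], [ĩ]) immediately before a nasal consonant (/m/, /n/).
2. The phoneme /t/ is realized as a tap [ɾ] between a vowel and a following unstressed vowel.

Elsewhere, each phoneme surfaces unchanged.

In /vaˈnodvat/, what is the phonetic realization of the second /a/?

[a]

/a/ (between /v/ and /t/) fails the environment for rule 1, so it stays [a].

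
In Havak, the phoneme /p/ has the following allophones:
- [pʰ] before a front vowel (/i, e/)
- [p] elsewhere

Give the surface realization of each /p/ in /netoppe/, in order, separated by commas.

[p], [pʰ]

Occurrence 1 (position 5): no conditioning environment matches → elsewhere allophone [p].
Occurrence 2 (position 6): before a front vowel (/i, e/) → [pʰ].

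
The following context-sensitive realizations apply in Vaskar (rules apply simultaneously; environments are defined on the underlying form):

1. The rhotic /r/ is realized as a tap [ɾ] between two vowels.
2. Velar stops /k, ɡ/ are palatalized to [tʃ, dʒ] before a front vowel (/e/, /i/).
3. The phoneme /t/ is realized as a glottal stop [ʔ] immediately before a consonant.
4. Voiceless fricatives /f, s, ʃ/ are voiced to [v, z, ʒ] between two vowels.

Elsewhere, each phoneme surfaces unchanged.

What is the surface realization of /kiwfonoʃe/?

/k/ — word-initial, before a front vowel — surfaces as [tʃ] (rule 2).
/i/ stays [i].
/w/ — not in any rule's target class → [w].
/f/ (between /w/ and /o/) fails the environment for rule 4, so it stays [f].
/o/ (between /f/ and /n/): no rule targets it → [o].
/n/ (between /o/ and /o/): no rule targets it → [n].
/o/ (between /n/ and /ʃ/) is unaffected → [o].
/ʃ/ (between /o/ and /e/) occurs between two vowels → [ʒ] by rule 4.
/e/ (word-final) is unaffected → [e].

[tʃiwfonoʒe]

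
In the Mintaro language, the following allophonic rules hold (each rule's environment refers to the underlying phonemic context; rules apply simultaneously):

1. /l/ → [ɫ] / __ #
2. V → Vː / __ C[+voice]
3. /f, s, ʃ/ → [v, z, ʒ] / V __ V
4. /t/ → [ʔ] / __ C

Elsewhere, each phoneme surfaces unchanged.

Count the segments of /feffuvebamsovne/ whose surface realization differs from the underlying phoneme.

Segments that undergo a rule: /u/ → [uː] (rule 2); /e/ → [eː] (rule 2); /a/ → [aː] (rule 2); /o/ → [oː] (rule 2).
All other segments surface unchanged.

4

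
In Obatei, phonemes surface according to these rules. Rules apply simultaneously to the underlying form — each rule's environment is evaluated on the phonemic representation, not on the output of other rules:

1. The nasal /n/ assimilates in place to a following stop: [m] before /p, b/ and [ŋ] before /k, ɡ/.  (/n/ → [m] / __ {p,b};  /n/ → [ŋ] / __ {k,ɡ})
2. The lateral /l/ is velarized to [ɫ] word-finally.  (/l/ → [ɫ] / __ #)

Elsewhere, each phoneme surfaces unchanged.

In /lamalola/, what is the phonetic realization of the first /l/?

/l/ (word-initial) is in the target of rule 2 but the environment (word-finally) is not met → [l].

[l]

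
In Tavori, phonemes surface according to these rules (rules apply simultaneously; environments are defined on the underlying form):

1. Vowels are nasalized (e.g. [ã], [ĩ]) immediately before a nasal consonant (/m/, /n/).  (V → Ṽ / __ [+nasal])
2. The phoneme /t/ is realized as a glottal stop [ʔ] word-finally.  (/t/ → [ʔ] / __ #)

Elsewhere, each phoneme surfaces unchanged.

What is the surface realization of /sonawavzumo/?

/s/ (word-initial) is unaffected → [s].
/o/ meets the environment for rule 1 (before a nasal consonant) → [õ].
/n/ (between /o/ and /a/) is unaffected → [n].
/a/ (between /n/ and /w/) is in the target of rule 1 but the environment (before a nasal consonant) is not met → [a].
/w/ (between /a/ and /a/): no rule targets it → [w].
/a/ (between /w/ and /v/) fails the environment for rule 1, so it stays [a].
/v/ — not in any rule's target class → [v].
/z/ (between /v/ and /u/) is unaffected → [z].
/u/ (between /z/ and /m/): before a nasal consonant, so rule 1 applies → [ũ].
/m/ stays [m].
/o/ (word-final) is in the target of rule 1 but the environment (before a nasal consonant) is not met → [o].

[sõnawavzũmo]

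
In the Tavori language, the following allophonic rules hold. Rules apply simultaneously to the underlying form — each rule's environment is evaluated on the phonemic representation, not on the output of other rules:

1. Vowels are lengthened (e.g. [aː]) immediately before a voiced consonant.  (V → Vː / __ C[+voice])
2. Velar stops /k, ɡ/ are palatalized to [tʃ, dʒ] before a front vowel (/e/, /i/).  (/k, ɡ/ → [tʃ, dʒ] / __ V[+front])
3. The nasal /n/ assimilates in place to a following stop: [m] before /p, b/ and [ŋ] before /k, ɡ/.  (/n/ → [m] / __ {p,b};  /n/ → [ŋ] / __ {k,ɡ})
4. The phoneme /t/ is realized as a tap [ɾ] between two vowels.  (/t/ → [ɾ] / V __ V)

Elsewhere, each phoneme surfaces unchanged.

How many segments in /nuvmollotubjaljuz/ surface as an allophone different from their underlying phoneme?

Segments that undergo a rule: /u/ → [uː] (rule 1); /o/ → [oː] (rule 1); /t/ → [ɾ] (rule 4); /u/ → [uː] (rule 1); /a/ → [aː] (rule 1); /u/ → [uː] (rule 1).
All other segments surface unchanged.

6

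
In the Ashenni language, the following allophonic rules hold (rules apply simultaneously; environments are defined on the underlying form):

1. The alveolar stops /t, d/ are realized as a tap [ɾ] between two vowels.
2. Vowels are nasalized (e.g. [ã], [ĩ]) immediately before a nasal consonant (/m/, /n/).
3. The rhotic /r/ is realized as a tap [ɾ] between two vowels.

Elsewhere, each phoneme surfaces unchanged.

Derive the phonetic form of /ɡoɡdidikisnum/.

[ɡoɡdiɾikisnũm]

/ɡ/ — not in any rule's target class → [ɡ].
/o/ — between /ɡ/ and /ɡ/; rule 2 does not apply here → [o].
/ɡ/ (between /o/ and /d/): no rule targets it → [ɡ].
/d/ (between /ɡ/ and /i/) fails the environment for rule 1, so it stays [d].
/i/ — between /d/ and /d/; rule 2 does not apply here → [i].
Rule 1 applies to /d/ (between /i/ and /i/: between two vowels) → [ɾ].
/i/ (between /d/ and /k/): rule 2 targets it, but not before a nasal consonant → unchanged [i].
/k/ (between /i/ and /i/): no rule targets it → [k].
/i/ (between /k/ and /s/): rule 2 targets it, but not before a nasal consonant → unchanged [i].
/s/ (between /i/ and /n/): no rule targets it → [s].
/n/ stays [n].
/u/ — between /n/ and /m/, before a nasal consonant — surfaces as [ũ] (rule 2).
/m/ stays [m].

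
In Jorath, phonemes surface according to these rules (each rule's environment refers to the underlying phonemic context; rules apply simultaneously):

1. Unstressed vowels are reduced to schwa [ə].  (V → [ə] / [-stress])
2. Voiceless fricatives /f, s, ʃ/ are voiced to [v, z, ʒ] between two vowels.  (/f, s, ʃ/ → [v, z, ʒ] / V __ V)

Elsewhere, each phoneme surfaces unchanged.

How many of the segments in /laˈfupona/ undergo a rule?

4

Segments that undergo a rule: /a/ → [ə] (rule 1); /f/ → [v] (rule 2); /o/ → [ə] (rule 1); /a/ → [ə] (rule 1).
All other segments surface unchanged.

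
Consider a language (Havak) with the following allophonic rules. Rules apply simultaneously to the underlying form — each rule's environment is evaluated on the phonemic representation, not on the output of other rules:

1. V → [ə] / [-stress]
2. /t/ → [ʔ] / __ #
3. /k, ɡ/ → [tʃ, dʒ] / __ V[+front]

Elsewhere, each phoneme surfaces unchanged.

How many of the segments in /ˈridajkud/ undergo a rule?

Segments that undergo a rule: /a/ → [ə] (rule 1); /u/ → [ə] (rule 1).
All other segments surface unchanged.

2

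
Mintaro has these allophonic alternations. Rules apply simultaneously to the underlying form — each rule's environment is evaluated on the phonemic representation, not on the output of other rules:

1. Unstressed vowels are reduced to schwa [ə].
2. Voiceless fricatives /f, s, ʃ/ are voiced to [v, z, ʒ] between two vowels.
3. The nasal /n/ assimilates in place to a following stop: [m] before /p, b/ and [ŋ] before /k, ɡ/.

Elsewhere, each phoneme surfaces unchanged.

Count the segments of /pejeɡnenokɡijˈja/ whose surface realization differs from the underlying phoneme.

5

Segments that undergo a rule: /e/ → [ə] (rule 1); /e/ → [ə] (rule 1); /e/ → [ə] (rule 1); /o/ → [ə] (rule 1); /i/ → [ə] (rule 1).
All other segments surface unchanged.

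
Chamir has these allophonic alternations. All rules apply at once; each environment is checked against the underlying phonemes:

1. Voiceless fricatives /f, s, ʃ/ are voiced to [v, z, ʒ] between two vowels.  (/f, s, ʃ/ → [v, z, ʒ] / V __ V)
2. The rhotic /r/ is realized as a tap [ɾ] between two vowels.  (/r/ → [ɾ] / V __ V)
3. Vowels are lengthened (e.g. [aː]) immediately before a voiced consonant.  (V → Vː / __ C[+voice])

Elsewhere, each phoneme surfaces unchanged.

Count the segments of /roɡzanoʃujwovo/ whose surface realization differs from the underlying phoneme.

5

Segments that undergo a rule: /o/ → [oː] (rule 3); /a/ → [aː] (rule 3); /ʃ/ → [ʒ] (rule 1); /u/ → [uː] (rule 3); /o/ → [oː] (rule 3).
All other segments surface unchanged.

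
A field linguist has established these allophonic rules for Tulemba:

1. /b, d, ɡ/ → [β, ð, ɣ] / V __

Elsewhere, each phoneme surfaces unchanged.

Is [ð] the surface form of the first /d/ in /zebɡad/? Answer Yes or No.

/d/ (word-final): immediately after a vowel, so rule 1 applies → [ð].
The actual realization is [ð], which matches [ð].

Yes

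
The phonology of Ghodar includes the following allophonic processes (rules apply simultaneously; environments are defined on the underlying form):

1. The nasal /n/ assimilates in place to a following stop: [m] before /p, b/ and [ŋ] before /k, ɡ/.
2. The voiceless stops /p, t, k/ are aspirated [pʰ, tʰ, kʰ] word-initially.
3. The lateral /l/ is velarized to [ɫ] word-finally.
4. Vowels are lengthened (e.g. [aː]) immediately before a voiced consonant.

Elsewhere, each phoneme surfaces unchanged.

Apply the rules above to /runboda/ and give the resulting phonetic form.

[ruːmboːda]

/r/ (word-initial): no rule targets it → [r].
/u/ — between /r/ and /n/, before a voiced consonant — surfaces as [uː] (rule 4).
/n/ meets the environment for rule 1 (before a labial or velar stop) → [m].
/b/ stays [b].
/o/ (between /b/ and /d/) occurs before a voiced consonant → [oː] by rule 4.
/d/ — not in any rule's target class → [d].
/a/ (word-final) fails the environment for rule 4, so it stays [a].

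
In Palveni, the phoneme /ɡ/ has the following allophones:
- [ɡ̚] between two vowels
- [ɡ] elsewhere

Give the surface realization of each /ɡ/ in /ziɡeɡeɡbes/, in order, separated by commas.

[ɡ̚], [ɡ̚], [ɡ]

Occurrence 1 (position 3): between two vowels → [ɡ̚].
Occurrence 2 (position 5): between two vowels → [ɡ̚].
Occurrence 3 (position 7): no conditioning environment matches → elsewhere allophone [ɡ].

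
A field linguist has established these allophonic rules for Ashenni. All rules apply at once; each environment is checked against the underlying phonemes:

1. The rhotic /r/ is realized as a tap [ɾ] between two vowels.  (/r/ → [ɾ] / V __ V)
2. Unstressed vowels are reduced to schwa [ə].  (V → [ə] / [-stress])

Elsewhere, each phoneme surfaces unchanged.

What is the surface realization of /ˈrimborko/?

[ˈrimbərkə]

/r/ (word-initial): rule 1 targets it, but not between two vowels → unchanged [r].
/i/ (between /r/ and /m/): rule 2 targets it, but not in an unstressed syllable → unchanged [i].
/m/ stays [m].
/b/ stays [b].
/o/ meets the environment for rule 2 (in an unstressed syllable) → [ə].
/r/ (between /o/ and /k/) is in the target of rule 1 but the environment (between two vowels) is not met → [r].
/k/ — not in any rule's target class → [k].
/o/ meets the environment for rule 2 (in an unstressed syllable) → [ə].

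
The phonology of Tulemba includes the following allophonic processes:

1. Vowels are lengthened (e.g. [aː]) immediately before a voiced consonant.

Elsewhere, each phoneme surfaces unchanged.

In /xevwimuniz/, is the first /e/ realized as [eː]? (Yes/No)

Yes

/e/ (between /x/ and /v/): before a voiced consonant, so rule 1 applies → [eː].
The actual realization is [eː], which matches [eː].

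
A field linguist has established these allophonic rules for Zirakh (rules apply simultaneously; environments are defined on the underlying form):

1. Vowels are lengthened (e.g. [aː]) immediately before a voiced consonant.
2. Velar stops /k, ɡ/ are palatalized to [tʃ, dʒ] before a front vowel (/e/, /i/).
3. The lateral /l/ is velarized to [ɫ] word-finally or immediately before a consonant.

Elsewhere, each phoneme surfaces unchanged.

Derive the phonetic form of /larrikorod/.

/l/ (word-initial): rule 3 targets it, but not word-finally or immediately before a consonant → unchanged [l].
/a/ (between /l/ and /r/) occurs before a voiced consonant → [aː] by rule 1.
/r/ (between /a/ and /r/): no rule targets it → [r].
/r/ — not in any rule's target class → [r].
/i/ (between /r/ and /k/): rule 1 targets it, but not before a voiced consonant → unchanged [i].
/k/ (between /i/ and /o/) fails the environment for rule 2, so it stays [k].
Rule 1 applies to /o/ (between /k/ and /r/: before a voiced consonant) → [oː].
/r/ (between /o/ and /o/) is unaffected → [r].
/o/ (between /r/ and /d/): before a voiced consonant, so rule 1 applies → [oː].
/d/ — not in any rule's target class → [d].

[laːrrikoːroːd]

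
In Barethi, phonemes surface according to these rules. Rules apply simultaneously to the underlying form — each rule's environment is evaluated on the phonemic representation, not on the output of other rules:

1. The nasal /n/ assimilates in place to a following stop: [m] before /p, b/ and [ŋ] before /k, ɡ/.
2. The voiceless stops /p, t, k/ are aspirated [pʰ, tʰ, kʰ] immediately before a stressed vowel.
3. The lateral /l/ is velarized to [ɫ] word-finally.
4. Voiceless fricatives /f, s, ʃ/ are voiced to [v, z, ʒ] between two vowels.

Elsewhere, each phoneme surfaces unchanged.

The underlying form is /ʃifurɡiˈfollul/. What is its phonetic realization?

[ʃivurɡiˈvolluɫ]

/ʃ/ (word-initial): rule 4 targets it, but not between two vowels → unchanged [ʃ].
/i/ stays [i].
/f/ meets the environment for rule 4 (between two vowels) → [v].
/u/ (between /f/ and /r/) is unaffected → [u].
/r/ stays [r].
/ɡ/ — not in any rule's target class → [ɡ].
/i/ — not in any rule's target class → [i].
Rule 4 applies to /f/ (between /i/ and /o/: between two vowels) → [v].
/o/ — not in any rule's target class → [o].
/l/ (between /o/ and /l/): rule 3 targets it, but not word-finally → unchanged [l].
/l/ (between /l/ and /u/) fails the environment for rule 3, so it stays [l].
/u/ (between /l/ and /l/): no rule targets it → [u].
/l/ — word-final, word-finally — surfaces as [ɫ] (rule 3).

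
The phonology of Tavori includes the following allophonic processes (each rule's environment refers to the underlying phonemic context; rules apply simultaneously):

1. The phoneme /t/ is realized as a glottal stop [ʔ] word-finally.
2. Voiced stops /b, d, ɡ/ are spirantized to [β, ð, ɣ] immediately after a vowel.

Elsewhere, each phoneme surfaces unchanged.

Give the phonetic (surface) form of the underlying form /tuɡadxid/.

[tuɣaðxið]

/t/ (word-initial): rule 1 targets it, but not word-finally → unchanged [t].
/u/ — not in any rule's target class → [u].
/ɡ/ (between /u/ and /a/) occurs immediately after a vowel → [ɣ] by rule 2.
/a/ — not in any rule's target class → [a].
Rule 2 applies to /d/ (between /a/ and /x/: immediately after a vowel) → [ð].
/x/ — not in any rule's target class → [x].
/i/ (between /x/ and /d/) is unaffected → [i].
/d/ — word-final, immediately after a vowel — surfaces as [ð] (rule 2).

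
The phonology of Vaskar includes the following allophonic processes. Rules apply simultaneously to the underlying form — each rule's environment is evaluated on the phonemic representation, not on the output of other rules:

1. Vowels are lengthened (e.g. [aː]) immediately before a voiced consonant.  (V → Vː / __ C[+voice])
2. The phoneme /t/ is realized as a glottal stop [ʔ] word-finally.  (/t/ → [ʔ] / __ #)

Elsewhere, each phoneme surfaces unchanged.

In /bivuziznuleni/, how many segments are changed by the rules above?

5

Segments that undergo a rule: /i/ → [iː] (rule 1); /u/ → [uː] (rule 1); /i/ → [iː] (rule 1); /u/ → [uː] (rule 1); /e/ → [eː] (rule 1).
All other segments surface unchanged.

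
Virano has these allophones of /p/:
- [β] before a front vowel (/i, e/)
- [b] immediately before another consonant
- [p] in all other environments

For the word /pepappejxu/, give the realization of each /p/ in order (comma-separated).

[β], [p], [b], [β]

Occurrence 1 (position 1): before a front vowel (/i, e/) → [β].
Occurrence 2 (position 3): no conditioning environment matches → elsewhere allophone [p].
Occurrence 3 (position 5): immediately before another consonant → [b].
Occurrence 4 (position 6): before a front vowel (/i, e/) → [β].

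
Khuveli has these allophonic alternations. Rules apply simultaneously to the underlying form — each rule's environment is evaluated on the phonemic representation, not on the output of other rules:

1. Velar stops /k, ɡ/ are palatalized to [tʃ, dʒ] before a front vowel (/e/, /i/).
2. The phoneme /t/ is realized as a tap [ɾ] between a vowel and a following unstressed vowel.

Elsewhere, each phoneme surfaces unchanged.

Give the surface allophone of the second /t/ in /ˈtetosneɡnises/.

[ɾ]

/t/ — between /e/ and /o/, between a vowel and a following unstressed vowel — surfaces as [ɾ] (rule 2).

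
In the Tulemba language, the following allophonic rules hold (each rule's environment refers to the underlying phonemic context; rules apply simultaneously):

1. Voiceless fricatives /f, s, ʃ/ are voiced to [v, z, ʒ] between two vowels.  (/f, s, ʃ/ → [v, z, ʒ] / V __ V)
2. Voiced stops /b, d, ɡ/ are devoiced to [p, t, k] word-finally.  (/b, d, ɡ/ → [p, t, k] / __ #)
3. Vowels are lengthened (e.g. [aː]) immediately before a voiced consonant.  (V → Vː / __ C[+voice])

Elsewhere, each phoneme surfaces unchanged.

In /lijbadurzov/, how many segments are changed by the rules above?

Segments that undergo a rule: /i/ → [iː] (rule 3); /a/ → [aː] (rule 3); /u/ → [uː] (rule 3); /o/ → [oː] (rule 3).
All other segments surface unchanged.

4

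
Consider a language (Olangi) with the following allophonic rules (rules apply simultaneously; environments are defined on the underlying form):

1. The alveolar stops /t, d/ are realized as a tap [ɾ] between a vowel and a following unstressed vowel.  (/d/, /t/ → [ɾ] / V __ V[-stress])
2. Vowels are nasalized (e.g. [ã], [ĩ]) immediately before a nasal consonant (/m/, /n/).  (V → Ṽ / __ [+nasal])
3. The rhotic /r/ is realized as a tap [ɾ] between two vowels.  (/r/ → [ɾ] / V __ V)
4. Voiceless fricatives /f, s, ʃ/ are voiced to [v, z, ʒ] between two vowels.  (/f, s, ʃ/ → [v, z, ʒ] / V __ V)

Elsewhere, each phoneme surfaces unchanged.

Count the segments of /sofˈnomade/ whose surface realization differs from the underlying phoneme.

Segments that undergo a rule: /o/ → [õ] (rule 2); /d/ → [ɾ] (rule 1).
All other segments surface unchanged.

2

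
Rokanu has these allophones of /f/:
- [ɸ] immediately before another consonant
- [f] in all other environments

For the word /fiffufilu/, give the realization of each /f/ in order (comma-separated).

[f], [ɸ], [f], [f]

Occurrence 1 (position 1): no conditioning environment matches → elsewhere allophone [f].
Occurrence 2 (position 3): immediately before another consonant → [ɸ].
Occurrence 3 (position 4): no conditioning environment matches → elsewhere allophone [f].
Occurrence 4 (position 6): no conditioning environment matches → elsewhere allophone [f].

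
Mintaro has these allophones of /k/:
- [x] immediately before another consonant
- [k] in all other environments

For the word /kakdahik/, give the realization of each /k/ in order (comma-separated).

Occurrence 1 (position 1): no conditioning environment matches → elsewhere allophone [k].
Occurrence 2 (position 3): immediately before another consonant → [x].
Occurrence 3 (position 8): no conditioning environment matches → elsewhere allophone [k].

[k], [x], [k]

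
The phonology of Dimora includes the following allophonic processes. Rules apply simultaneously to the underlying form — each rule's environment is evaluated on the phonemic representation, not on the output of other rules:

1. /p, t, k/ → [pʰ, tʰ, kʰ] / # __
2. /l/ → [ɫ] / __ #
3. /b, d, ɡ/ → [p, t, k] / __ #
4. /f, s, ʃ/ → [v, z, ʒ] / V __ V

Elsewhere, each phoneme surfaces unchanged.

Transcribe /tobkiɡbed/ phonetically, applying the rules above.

Rule 1 applies to /t/ (word-initial: word-initially) → [tʰ].
/o/ stays [o].
/b/ (between /o/ and /k/): rule 3 targets it, but not word-finally → unchanged [b].
/k/ (between /b/ and /i/): rule 1 targets it, but not word-initially → unchanged [k].
/i/ (between /k/ and /ɡ/) is unaffected → [i].
/ɡ/ (between /i/ and /b/): rule 3 targets it, but not word-finally → unchanged [ɡ].
/b/ (between /ɡ/ and /e/) fails the environment for rule 3, so it stays [b].
/e/ stays [e].
/d/ — word-final, word-finally — surfaces as [t] (rule 3).

[tʰobkiɡbet]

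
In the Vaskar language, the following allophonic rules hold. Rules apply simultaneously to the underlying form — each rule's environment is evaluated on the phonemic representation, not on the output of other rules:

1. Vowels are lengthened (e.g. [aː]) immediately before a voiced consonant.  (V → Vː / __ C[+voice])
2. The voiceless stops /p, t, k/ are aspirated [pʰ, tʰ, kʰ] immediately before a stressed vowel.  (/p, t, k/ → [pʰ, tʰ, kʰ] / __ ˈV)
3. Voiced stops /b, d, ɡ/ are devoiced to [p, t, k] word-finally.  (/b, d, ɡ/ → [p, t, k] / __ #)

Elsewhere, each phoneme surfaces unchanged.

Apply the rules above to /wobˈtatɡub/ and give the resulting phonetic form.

/w/ (word-initial) is unaffected → [w].
/o/ — between /w/ and /b/, before a voiced consonant — surfaces as [oː] (rule 1).
/b/ (between /o/ and /t/): rule 3 targets it, but not word-finally → unchanged [b].
Rule 2 applies to /t/ (between /b/ and /a/: immediately before a stressed vowel) → [tʰ].
/a/ — between /t/ and /t/; rule 1 does not apply here → [a].
/t/ (between /a/ and /ɡ/): rule 2 targets it, but not immediately before a stressed vowel → unchanged [t].
/ɡ/ (between /t/ and /u/): rule 3 targets it, but not word-finally → unchanged [ɡ].
/u/ meets the environment for rule 1 (before a voiced consonant) → [uː].
Rule 3 applies to /b/ (word-final: word-finally) → [p].

[woːbˈtʰatɡuːp]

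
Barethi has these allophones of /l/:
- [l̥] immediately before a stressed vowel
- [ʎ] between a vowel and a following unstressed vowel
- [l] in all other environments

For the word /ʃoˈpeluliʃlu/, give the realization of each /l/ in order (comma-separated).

Occurrence 1 (position 5): between a vowel and a following unstressed vowel → [ʎ].
Occurrence 2 (position 7): between a vowel and a following unstressed vowel → [ʎ].
Occurrence 3 (position 10): no conditioning environment matches → elsewhere allophone [l].

[ʎ], [ʎ], [l]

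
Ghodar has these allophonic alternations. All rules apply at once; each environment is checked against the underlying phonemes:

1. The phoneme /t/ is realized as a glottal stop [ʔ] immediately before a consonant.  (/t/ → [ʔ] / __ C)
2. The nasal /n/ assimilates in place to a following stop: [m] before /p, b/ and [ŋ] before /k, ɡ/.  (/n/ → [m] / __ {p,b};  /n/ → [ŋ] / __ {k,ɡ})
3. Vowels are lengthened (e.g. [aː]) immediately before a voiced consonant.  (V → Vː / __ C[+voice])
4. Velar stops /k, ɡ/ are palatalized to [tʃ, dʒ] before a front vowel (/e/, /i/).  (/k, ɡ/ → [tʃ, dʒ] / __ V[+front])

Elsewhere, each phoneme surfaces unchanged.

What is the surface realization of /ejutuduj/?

/e/ (word-initial): before a voiced consonant, so rule 3 applies → [eː].
/j/ (between /e/ and /u/) is unaffected → [j].
/u/ (between /j/ and /t/) fails the environment for rule 3, so it stays [u].
/t/ (between /u/ and /u/) fails the environment for rule 1, so it stays [t].
/u/ — between /t/ and /d/, before a voiced consonant — surfaces as [uː] (rule 3).
/d/ (between /u/ and /u/) is unaffected → [d].
Rule 3 applies to /u/ (between /d/ and /j/: before a voiced consonant) → [uː].
/j/ (word-final): no rule targets it → [j].

[eːjutuːduːj]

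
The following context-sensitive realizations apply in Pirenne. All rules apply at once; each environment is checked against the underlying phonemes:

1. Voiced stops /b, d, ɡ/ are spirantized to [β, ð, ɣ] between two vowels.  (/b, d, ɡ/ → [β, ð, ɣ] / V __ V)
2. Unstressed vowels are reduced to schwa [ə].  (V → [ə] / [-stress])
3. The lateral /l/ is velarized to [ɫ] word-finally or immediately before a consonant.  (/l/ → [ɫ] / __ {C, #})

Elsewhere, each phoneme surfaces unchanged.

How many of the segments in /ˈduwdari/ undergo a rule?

Segments that undergo a rule: /a/ → [ə] (rule 2); /i/ → [ə] (rule 2).
All other segments surface unchanged.

2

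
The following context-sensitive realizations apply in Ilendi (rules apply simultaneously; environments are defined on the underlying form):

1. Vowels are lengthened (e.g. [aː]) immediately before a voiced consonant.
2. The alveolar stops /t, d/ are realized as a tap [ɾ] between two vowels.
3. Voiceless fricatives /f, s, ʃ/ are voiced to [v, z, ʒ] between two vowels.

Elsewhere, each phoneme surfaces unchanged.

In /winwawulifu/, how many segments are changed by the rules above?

Segments that undergo a rule: /i/ → [iː] (rule 1); /a/ → [aː] (rule 1); /u/ → [uː] (rule 1); /f/ → [v] (rule 3).
All other segments surface unchanged.

4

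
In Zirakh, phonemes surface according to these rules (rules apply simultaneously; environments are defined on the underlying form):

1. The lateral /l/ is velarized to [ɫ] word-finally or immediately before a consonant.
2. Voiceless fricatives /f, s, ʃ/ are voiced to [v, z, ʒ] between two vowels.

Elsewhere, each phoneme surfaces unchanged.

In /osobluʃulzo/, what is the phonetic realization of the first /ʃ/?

Rule 2 applies to /ʃ/ (between /u/ and /u/: between two vowels) → [ʒ].

[ʒ]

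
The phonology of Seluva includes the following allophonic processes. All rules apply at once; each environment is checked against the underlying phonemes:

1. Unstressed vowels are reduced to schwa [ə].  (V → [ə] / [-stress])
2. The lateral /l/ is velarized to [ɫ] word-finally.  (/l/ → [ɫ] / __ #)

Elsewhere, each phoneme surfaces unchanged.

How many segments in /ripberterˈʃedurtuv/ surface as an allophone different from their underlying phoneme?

5

Segments that undergo a rule: /i/ → [ə] (rule 1); /e/ → [ə] (rule 1); /e/ → [ə] (rule 1); /u/ → [ə] (rule 1); /u/ → [ə] (rule 1).
All other segments surface unchanged.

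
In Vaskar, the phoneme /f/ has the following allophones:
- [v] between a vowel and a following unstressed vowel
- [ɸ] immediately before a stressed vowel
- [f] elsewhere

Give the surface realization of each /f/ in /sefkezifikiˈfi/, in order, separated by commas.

[f], [v], [ɸ]

Occurrence 1 (position 3): no conditioning environment matches → elsewhere allophone [f].
Occurrence 2 (position 8): between a vowel and a following unstressed vowel → [v].
Occurrence 3 (position 12): immediately before a stressed vowel → [ɸ].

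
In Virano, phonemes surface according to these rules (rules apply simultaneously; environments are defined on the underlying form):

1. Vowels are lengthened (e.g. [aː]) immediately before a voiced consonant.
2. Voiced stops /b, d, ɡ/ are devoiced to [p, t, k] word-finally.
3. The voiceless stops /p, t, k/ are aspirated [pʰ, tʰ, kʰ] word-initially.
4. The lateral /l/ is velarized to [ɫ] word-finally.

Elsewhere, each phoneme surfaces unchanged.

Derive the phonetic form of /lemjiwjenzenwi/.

/l/ (word-initial): rule 4 targets it, but not word-finally → unchanged [l].
/e/ meets the environment for rule 1 (before a voiced consonant) → [eː].
/m/ — not in any rule's target class → [m].
/j/ (between /m/ and /i/) is unaffected → [j].
/i/ meets the environment for rule 1 (before a voiced consonant) → [iː].
/w/ (between /i/ and /j/) is unaffected → [w].
/j/ (between /w/ and /e/): no rule targets it → [j].
/e/ (between /j/ and /n/): before a voiced consonant, so rule 1 applies → [eː].
/n/ (between /e/ and /z/) is unaffected → [n].
/z/ stays [z].
Rule 1 applies to /e/ (between /z/ and /n/: before a voiced consonant) → [eː].
/n/ (between /e/ and /w/) is unaffected → [n].
/w/ stays [w].
/i/ (word-final) fails the environment for rule 1, so it stays [i].

[leːmjiːwjeːnzeːnwi]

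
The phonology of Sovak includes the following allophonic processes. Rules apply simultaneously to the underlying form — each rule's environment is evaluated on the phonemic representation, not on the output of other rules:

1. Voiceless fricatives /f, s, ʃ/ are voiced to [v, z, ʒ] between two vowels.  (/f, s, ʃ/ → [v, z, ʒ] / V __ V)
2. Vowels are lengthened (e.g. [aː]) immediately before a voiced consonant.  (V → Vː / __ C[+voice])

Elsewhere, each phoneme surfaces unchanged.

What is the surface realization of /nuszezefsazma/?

/n/ (word-initial): no rule targets it → [n].
/u/ (between /n/ and /s/) fails the environment for rule 2, so it stays [u].
/s/ — between /u/ and /z/; rule 1 does not apply here → [s].
/z/ (between /s/ and /e/) is unaffected → [z].
Rule 2 applies to /e/ (between /z/ and /z/: before a voiced consonant) → [eː].
/z/ — not in any rule's target class → [z].
/e/ — between /z/ and /f/; rule 2 does not apply here → [e].
/f/ (between /e/ and /s/) is in the target of rule 1 but the environment (between two vowels) is not met → [f].
/s/ (between /f/ and /a/) fails the environment for rule 1, so it stays [s].
/a/ — between /s/ and /z/, before a voiced consonant — surfaces as [aː] (rule 2).
/z/ stays [z].
/m/ (between /z/ and /a/): no rule targets it → [m].
/a/ (word-final): rule 2 targets it, but not before a voiced consonant → unchanged [a].

[nuszeːzefsaːzma]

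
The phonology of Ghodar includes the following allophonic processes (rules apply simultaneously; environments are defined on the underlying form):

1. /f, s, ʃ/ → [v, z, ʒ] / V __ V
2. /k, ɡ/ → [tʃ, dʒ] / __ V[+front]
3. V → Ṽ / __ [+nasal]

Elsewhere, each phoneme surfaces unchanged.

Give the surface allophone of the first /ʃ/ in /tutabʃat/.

[ʃ]

/ʃ/ (between /b/ and /a/) fails the environment for rule 1, so it stays [ʃ].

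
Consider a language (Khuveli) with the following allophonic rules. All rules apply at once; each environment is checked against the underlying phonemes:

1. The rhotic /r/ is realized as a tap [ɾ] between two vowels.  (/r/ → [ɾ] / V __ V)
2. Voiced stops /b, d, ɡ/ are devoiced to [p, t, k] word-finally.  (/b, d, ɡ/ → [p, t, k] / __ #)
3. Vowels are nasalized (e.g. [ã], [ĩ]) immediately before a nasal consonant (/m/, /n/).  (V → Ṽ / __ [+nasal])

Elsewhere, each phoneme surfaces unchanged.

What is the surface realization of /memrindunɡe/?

[mẽmrĩndũnɡe]

/m/ (word-initial): no rule targets it → [m].
Rule 3 applies to /e/ (between /m/ and /m/: before a nasal consonant) → [ẽ].
/m/ — not in any rule's target class → [m].
/r/ (between /m/ and /i/) is in the target of rule 1 but the environment (between two vowels) is not met → [r].
/i/ (between /r/ and /n/): before a nasal consonant, so rule 3 applies → [ĩ].
/n/ stays [n].
/d/ — between /n/ and /u/; rule 2 does not apply here → [d].
/u/ (between /d/ and /n/) occurs before a nasal consonant → [ũ] by rule 3.
/n/ stays [n].
/ɡ/ — between /n/ and /e/; rule 2 does not apply here → [ɡ].
/e/ (word-final) fails the environment for rule 3, so it stays [e].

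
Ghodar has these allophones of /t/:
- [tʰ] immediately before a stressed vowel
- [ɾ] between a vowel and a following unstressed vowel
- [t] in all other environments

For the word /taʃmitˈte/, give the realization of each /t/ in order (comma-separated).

[t], [t], [tʰ]

Occurrence 1 (position 1): no conditioning environment matches → elsewhere allophone [t].
Occurrence 2 (position 6): no conditioning environment matches → elsewhere allophone [t].
Occurrence 3 (position 7): immediately before a stressed vowel → [tʰ].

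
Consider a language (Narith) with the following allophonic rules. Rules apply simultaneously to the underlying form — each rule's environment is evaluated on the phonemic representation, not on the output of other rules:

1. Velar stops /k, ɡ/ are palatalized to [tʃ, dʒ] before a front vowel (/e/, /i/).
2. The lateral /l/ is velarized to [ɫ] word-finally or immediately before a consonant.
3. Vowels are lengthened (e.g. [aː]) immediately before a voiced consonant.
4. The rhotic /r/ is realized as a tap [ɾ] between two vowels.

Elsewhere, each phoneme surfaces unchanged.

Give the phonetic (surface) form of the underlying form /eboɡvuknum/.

/e/ (word-initial): before a voiced consonant, so rule 3 applies → [eː].
/o/ (between /b/ and /ɡ/) occurs before a voiced consonant → [oː] by rule 3.
/ɡ/ (between /o/ and /v/): rule 1 targets it, but not before a front vowel → unchanged [ɡ].
/u/ (between /v/ and /k/) is in the target of rule 3 but the environment (before a voiced consonant) is not met → [u].
/k/ (between /u/ and /n/): rule 1 targets it, but not before a front vowel → unchanged [k].
/u/ (between /n/ and /m/): before a voiced consonant, so rule 3 applies → [uː].

[eːboːɡvuknuːm]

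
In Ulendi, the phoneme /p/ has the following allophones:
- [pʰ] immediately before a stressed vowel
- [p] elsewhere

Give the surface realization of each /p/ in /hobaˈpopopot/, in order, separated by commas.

[pʰ], [p], [p]

Occurrence 1 (position 5): immediately before a stressed vowel → [pʰ].
Occurrence 2 (position 7): no conditioning environment matches → elsewhere allophone [p].
Occurrence 3 (position 9): no conditioning environment matches → elsewhere allophone [p].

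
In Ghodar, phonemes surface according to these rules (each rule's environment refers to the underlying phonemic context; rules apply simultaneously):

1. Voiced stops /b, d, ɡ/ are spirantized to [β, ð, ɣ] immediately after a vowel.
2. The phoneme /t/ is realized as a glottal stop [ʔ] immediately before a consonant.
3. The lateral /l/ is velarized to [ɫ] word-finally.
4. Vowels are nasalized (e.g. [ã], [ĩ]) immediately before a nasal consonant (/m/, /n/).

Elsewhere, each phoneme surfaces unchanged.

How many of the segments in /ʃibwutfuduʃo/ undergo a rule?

3

Segments that undergo a rule: /b/ → [β] (rule 1); /t/ → [ʔ] (rule 2); /d/ → [ð] (rule 1).
All other segments surface unchanged.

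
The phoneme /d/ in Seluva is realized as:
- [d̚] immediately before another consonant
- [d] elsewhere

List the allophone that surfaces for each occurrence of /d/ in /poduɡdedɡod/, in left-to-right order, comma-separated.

Occurrence 1 (position 3): no conditioning environment matches → elsewhere allophone [d].
Occurrence 2 (position 6): no conditioning environment matches → elsewhere allophone [d].
Occurrence 3 (position 8): immediately before another consonant → [d̚].
Occurrence 4 (position 11): no conditioning environment matches → elsewhere allophone [d].

[d], [d], [d̚], [d]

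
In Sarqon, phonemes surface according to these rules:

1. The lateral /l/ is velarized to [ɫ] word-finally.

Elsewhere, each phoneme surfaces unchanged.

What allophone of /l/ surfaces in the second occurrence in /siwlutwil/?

/l/ (word-final) occurs word-finally → [ɫ] by rule 1.

[ɫ]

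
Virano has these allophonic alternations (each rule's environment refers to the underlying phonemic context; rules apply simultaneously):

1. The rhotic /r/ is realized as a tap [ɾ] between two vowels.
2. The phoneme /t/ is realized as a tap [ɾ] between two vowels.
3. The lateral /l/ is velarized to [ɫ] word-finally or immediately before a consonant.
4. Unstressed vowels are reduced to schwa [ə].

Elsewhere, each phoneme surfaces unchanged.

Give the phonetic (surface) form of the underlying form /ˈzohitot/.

[ˈzohəɾət]

/z/ (word-initial) is unaffected → [z].
/o/ (between /z/ and /h/) is in the target of rule 4 but the environment (in an unstressed syllable) is not met → [o].
/h/ — not in any rule's target class → [h].
/i/ (between /h/ and /t/) occurs in an unstressed syllable → [ə] by rule 4.
/t/ (between /i/ and /o/) occurs between two vowels → [ɾ] by rule 2.
/o/ — between /t/ and /t/, in an unstressed syllable — surfaces as [ə] (rule 4).
/t/ (word-final) is in the target of rule 2 but the environment (between two vowels) is not met → [t].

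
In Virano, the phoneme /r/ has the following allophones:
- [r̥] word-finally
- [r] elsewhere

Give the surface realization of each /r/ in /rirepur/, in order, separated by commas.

[r], [r], [r̥]

Occurrence 1 (position 1): no conditioning environment matches → elsewhere allophone [r].
Occurrence 2 (position 3): no conditioning environment matches → elsewhere allophone [r].
Occurrence 3 (position 7): word-finally → [r̥].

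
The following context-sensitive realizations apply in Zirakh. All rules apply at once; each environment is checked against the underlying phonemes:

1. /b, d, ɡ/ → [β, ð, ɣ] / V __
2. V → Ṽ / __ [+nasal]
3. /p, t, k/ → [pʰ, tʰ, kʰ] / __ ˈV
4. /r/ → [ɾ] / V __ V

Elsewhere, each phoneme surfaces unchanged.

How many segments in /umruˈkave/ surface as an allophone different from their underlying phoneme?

2

Segments that undergo a rule: /u/ → [ũ] (rule 2); /k/ → [kʰ] (rule 3).
All other segments surface unchanged.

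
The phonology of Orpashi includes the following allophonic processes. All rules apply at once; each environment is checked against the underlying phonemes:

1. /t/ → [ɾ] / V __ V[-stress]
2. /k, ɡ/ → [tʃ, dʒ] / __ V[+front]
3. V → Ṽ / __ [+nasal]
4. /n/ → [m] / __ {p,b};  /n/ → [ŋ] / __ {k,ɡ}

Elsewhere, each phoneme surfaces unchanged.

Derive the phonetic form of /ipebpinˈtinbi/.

/i/ (word-initial): rule 3 targets it, but not before a nasal consonant → unchanged [i].
/p/ (between /i/ and /e/) is unaffected → [p].
/e/ (between /p/ and /b/): rule 3 targets it, but not before a nasal consonant → unchanged [e].
/b/ — not in any rule's target class → [b].
/p/ (between /b/ and /i/) is unaffected → [p].
Rule 3 applies to /i/ (between /p/ and /n/: before a nasal consonant) → [ĩ].
/n/ — between /i/ and /t/; rule 4 does not apply here → [n].
/t/ (between /n/ and /i/) is in the target of rule 1 but the environment (between a vowel and a following unstressed vowel) is not met → [t].
/i/ — between /t/ and /n/, before a nasal consonant — surfaces as [ĩ] (rule 3).
/n/ — between /i/ and /b/, before a labial or velar stop — surfaces as [m] (rule 4).
/b/ (between /n/ and /i/): no rule targets it → [b].
/i/ (word-final): rule 3 targets it, but not before a nasal consonant → unchanged [i].

[ipebpĩnˈtĩmbi]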